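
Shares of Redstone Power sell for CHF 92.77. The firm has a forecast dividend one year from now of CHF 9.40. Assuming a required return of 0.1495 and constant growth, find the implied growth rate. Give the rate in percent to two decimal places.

From P₀ = D₁/(r − g), the implied growth is g = r − D₁/P₀.
g = 0.1495 − 9.40/92.77 = 0.1495 − 0.10133 = 0.04817

4.82%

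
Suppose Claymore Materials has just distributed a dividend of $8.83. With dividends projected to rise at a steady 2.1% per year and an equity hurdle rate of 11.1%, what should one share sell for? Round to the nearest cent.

Gordon growth model: P₀ = D₁/(r − g). D₁ = 8.83 × (1 + 0.021) = 9.0154.
P₀ = 9.0154 / (0.111 − 0.021) = 9.0154 / 0.09 = 100.1714

$100.17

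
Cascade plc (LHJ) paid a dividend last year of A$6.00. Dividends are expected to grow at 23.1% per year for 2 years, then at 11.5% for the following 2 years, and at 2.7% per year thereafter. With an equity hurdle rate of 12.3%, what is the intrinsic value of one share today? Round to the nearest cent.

Three-stage DDM. Project D₁…D_4; terminal Gordon value at t=4 with g = 0.027; discount at r = 0.123.
D_1 = 7.3860
D_2 = 9.0922
D_3 = 10.1378
D_4 = 11.3036
TV_4 = 11.6088/(0.123−0.027) = 120.9251
P₀ = Σ Dₜ/(1+r)ᵗ + TV_4/(1+r)^4 = 104.0841

A$104.08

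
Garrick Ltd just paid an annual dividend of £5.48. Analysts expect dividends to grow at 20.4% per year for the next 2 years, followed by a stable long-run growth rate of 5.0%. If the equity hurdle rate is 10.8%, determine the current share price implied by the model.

Two-stage DDM. Project D₁…D_2 at 0.204, terminal growth 0.05, discount at r = 0.108.
D_1 = 6.5979
D_2 = 7.9439
Terminal value at t=2: TV = D_3/(r−g) = 8.3411/(0.108−0.05) = 143.8119
P₀ = 6.5979/(1+0.108)^1 + 7.9439/(1+0.108)^2 + 143.8119/(1+0.108)^2 = 129.5683

£129.57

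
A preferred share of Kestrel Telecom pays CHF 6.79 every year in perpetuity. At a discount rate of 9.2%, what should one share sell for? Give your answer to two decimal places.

Zero-growth DDM (perpetuity): P₀ = D/r = 6.79 / 0.092 = 73.8043

CHF 73.80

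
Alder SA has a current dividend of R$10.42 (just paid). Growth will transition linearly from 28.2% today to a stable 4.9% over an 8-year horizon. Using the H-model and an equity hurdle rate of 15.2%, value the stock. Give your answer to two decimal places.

H-model: P₀ = D₀[(1+g_L) + H(g_S−g_L)]/(r−g_L), with H = 8/2 = 4.
P₀ = 10.42 × [(1+0.049) + 4×(0.282−0.049)] / (0.152−0.049)
   = 10.42 × 1.9810 / 0.103 = 200.4080

R$200.41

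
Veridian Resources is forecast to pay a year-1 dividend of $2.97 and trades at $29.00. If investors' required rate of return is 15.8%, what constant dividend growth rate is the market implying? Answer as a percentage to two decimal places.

5.56%

From P₀ = D₁/(r − g), the implied growth is g = r − D₁/P₀.
g = 0.158 − 2.97/29.00 = 0.158 − 0.10241 = 0.05559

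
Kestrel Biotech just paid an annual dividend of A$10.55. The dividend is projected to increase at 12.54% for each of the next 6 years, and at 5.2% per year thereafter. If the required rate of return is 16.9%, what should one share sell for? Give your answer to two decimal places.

A$131.05

Two-stage DDM. Project D₁…D_6 at 0.1254, terminal growth 0.052, discount at r = 0.169.
D_1 = 11.8730
D_2 = 13.3618
D_3 = 15.0374
D_4 = 16.9231
D_5 = 19.0453
D_6 = 21.4335
Terminal value at t=6: TV = D_7/(r−g) = 22.5481/(0.169−0.052) = 192.7187
P₀ = 11.8730/(1+0.169)^1 + 13.3618/(1+0.169)^2 + 15.0374/(1+0.169)^3 + 16.9231/(1+0.169)^4 + 19.0453/(1+0.169)^5 + 21.4335/(1+0.169)^6 + 192.7187/(1+0.169)^6 = 131.0474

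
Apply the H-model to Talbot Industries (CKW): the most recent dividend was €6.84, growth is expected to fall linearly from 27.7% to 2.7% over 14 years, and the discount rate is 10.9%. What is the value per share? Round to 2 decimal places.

H-model: P₀ = D₀[(1+g_L) + H(g_S−g_L)]/(r−g_L), with H = 14/2 = 7.
P₀ = 6.84 × [(1+0.027) + 7×(0.277−0.027)] / (0.109−0.027)
   = 6.84 × 2.7770 / 0.082 = 231.6424

€231.64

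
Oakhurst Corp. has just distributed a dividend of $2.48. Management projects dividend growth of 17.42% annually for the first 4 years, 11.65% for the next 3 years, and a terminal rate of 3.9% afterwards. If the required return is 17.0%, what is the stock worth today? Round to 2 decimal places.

Three-stage DDM. Project D₁…D_7; terminal Gordon value at t=7 with g = 0.039; discount at r = 0.17.
D_1 = 2.9120
D_2 = 3.4193
D_3 = 4.0149
D_4 = 4.7143
D_5 = 5.2635
D_6 = 5.8768
D_7 = 6.5614
TV_7 = 6.8173/(0.17−0.039) = 52.0404
P₀ = Σ Dₜ/(1+r)ᵗ + TV_7/(1+r)^7 = 34.2269

$34.23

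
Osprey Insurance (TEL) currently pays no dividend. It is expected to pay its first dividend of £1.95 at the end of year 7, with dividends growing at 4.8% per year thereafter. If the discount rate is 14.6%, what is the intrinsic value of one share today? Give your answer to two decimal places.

Deferred-dividend DDM. At t=6 the remaining stream is a growing perpetuity with first payment D_7 = 1.95.
V_6 = D_7/(r−g) = 1.95/(0.146−0.048) = 19.8980
P₀ = V_6/(1+r)^6 = 19.8980/(1+0.146)^6 = 8.7842

£8.78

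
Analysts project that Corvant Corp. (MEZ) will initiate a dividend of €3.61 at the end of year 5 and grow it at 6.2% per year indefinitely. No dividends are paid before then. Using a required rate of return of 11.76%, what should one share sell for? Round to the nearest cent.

Deferred-dividend DDM. At t=4 the remaining stream is a growing perpetuity with first payment D_5 = 3.61.
V_4 = D_5/(r−g) = 3.61/(0.1176−0.062) = 64.9281
P₀ = V_4/(1+r)^4 = 64.9281/(1+0.1176)^4 = 41.6185

€41.62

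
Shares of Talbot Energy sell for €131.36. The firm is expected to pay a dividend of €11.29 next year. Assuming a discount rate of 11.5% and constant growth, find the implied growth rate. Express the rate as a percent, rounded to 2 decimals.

From P₀ = D₁/(r − g), the implied growth is g = r − D₁/P₀.
g = 0.115 − 11.29/131.36 = 0.115 − 0.08595 = 0.02905

2.91%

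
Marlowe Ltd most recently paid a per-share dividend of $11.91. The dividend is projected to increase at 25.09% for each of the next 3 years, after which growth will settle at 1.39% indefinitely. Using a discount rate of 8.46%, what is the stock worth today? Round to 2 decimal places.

Two-stage DDM. Project D₁…D_3 at 0.2509, terminal growth 0.0139, discount at r = 0.0846.
D_1 = 14.8982
D_2 = 18.6362
D_3 = 23.3120
Terminal value at t=3: TV = D_4/(r−g) = 23.6360/(0.0846−0.0139) = 334.3145
P₀ = 14.8982/(1+0.0846)^1 + 18.6362/(1+0.0846)^2 + 23.3120/(1+0.0846)^3 + 334.3145/(1+0.0846)^3 = 309.8770

$309.88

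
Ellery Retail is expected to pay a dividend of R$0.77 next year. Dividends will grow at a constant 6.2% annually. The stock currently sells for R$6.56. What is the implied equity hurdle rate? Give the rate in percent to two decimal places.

Rearranging the constant-growth DDM: r = D₁/P₀ + g.
r = 0.7700 / 6.56 + 0.062 = 0.11738 + 0.062 = 0.17938

17.94%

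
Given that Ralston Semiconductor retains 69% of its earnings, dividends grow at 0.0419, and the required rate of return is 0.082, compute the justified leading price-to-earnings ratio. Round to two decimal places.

7.73

Payout ratio b = 1 − 0.69 = 0.31.
Justified leading P/E = b/(r−g) = 0.31/(0.082−0.0419) = 7.7307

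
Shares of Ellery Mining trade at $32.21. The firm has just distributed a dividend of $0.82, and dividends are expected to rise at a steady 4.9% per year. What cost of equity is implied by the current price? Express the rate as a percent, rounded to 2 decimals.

Rearranging the constant-growth DDM: r = D₁/P₀ + g.
D₁ = 0.82 × (1 + 0.049) = 0.8602.
r = 0.8602 / 32.21 + 0.049 = 0.02671 + 0.049 = 0.07571

7.57%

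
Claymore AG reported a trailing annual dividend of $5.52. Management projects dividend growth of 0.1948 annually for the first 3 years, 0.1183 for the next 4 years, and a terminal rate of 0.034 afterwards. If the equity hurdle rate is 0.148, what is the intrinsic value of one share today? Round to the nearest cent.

$92.10

Three-stage DDM. Project D₁…D_7; terminal Gordon value at t=7 with g = 0.034; discount at r = 0.148.
D_1 = 6.5953
D_2 = 7.8801
D_3 = 9.4151
D_4 = 10.5289
D_5 = 11.7745
D_6 = 13.1674
D_7 = 14.7251
TV_7 = 15.2257/(0.148−0.034) = 133.5592
P₀ = Σ Dₜ/(1+r)ᵗ + TV_7/(1+r)^7 = 92.0957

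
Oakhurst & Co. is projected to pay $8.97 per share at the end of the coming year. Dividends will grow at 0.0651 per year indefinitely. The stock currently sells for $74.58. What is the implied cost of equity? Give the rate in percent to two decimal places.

18.54%

Rearranging the constant-growth DDM: r = D₁/P₀ + g.
r = 8.9700 / 74.58 + 0.0651 = 0.12027 + 0.0651 = 0.18537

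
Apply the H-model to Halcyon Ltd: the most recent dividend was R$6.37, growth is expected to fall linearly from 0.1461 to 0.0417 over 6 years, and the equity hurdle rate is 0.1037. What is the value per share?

H-model: P₀ = D₀[(1+g_L) + H(g_S−g_L)]/(r−g_L), with H = 6/2 = 3.
P₀ = 6.37 × [(1+0.0417) + 3×(0.1461−0.0417)] / (0.1037−0.0417)
   = 6.37 × 1.3549 / 0.062 = 139.2050

R$139.21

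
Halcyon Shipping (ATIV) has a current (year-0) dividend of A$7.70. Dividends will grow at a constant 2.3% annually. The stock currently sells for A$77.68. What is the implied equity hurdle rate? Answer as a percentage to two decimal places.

Rearranging the constant-growth DDM: r = D₁/P₀ + g.
D₁ = 7.70 × (1 + 0.023) = 7.8771.
r = 7.8771 / 77.68 + 0.023 = 0.10140 + 0.023 = 0.12440

12.44%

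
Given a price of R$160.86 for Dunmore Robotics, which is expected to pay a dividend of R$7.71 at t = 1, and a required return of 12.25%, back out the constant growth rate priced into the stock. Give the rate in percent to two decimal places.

From P₀ = D₁/(r − g), the implied growth is g = r − D₁/P₀.
g = 0.1225 − 7.71/160.86 = 0.1225 − 0.04793 = 0.07457

7.46%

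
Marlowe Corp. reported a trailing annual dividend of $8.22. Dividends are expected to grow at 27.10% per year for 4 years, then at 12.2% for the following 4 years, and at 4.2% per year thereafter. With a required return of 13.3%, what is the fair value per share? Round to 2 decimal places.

$238.36

Three-stage DDM. Project D₁…D_8; terminal Gordon value at t=8 with g = 0.042; discount at r = 0.133.
D_1 = 10.4476
D_2 = 13.2789
D_3 = 16.8775
D_4 = 21.4513
D_5 = 24.0684
D_6 = 27.0047
D_7 = 30.2993
D_8 = 33.9958
TV_8 = 35.4236/(0.133−0.042) = 389.2708
P₀ = Σ Dₜ/(1+r)ᵗ + TV_8/(1+r)^8 = 238.3616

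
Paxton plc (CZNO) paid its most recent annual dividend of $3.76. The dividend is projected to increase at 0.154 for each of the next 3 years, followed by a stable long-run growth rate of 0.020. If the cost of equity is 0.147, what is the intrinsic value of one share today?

$42.17

Two-stage DDM. Project D₁…D_3 at 0.154, terminal growth 0.02, discount at r = 0.147.
D_1 = 4.3390
D_2 = 5.0073
D_3 = 5.7784
Terminal value at t=3: TV = D_4/(r−g) = 5.8939/(0.147−0.02) = 46.4089
P₀ = 4.3390/(1+0.147)^1 + 5.0073/(1+0.147)^2 + 5.7784/(1+0.147)^3 + 46.4089/(1+0.147)^3 = 42.1729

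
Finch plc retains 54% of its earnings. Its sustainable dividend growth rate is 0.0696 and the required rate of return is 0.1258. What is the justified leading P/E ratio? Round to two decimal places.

8.19

Payout ratio b = 1 − 0.54 = 0.46.
Justified leading P/E = b/(r−g) = 0.46/(0.1258−0.0696) = 8.1851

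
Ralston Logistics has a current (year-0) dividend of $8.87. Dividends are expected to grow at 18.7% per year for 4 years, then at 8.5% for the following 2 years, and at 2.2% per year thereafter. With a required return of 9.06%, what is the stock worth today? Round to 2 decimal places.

Three-stage DDM. Project D₁…D_6; terminal Gordon value at t=6 with g = 0.022; discount at r = 0.0906.
D_1 = 10.5287
D_2 = 12.4976
D_3 = 14.8346
D_4 = 17.6087
D_5 = 19.1054
D_6 = 20.7294
TV_6 = 21.1854/(0.0906−0.022) = 308.8252
P₀ = Σ Dₜ/(1+r)ᵗ + TV_6/(1+r)^6 = 252.2825

$252.28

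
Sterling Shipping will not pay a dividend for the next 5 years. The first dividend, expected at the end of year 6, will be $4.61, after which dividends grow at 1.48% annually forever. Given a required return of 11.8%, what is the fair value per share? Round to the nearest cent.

Deferred-dividend DDM. At t=5 the remaining stream is a growing perpetuity with first payment D_6 = 4.61.
V_5 = D_6/(r−g) = 4.61/(0.118−0.0148) = 44.6705
P₀ = V_5/(1+r)^5 = 44.6705/(1+0.118)^5 = 25.5748

$25.57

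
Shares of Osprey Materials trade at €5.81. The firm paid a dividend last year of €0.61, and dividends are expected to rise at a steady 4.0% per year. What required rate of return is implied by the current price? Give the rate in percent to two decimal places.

14.92%

Rearranging the constant-growth DDM: r = D₁/P₀ + g.
D₁ = 0.61 × (1 + 0.04) = 0.6344.
r = 0.6344 / 5.81 + 0.04 = 0.10919 + 0.04 = 0.14919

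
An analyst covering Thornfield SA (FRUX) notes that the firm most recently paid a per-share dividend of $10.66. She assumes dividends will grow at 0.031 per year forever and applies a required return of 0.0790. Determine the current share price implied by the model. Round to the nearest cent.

$228.97

Gordon growth model: P₀ = D₁/(r − g). D₁ = 10.66 × (1 + 0.031) = 10.9905.
P₀ = 10.9905 / (0.079 − 0.031) = 10.9905 / 0.048 = 228.9679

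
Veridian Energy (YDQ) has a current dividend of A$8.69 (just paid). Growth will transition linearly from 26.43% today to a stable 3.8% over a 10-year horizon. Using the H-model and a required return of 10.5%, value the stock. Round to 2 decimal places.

A$281.39

H-model: P₀ = D₀[(1+g_L) + H(g_S−g_L)]/(r−g_L), with H = 10/2 = 5.
P₀ = 8.69 × [(1+0.038) + 5×(0.2643−0.038)] / (0.105−0.038)
   = 8.69 × 2.1695 / 0.067 = 281.3874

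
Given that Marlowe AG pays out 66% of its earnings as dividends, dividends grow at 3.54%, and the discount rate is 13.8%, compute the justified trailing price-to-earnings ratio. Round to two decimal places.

6.66

Justified trailing P/E = b(1+g)/(r−g) = 0.66×(1+0.0354)/(0.138−0.0354) = 6.6605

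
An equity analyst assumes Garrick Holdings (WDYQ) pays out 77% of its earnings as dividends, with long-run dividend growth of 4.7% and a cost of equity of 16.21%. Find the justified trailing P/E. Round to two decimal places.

Justified trailing P/E = b(1+g)/(r−g) = 0.77×(1+0.047)/(0.1621−0.047) = 7.0043

7.00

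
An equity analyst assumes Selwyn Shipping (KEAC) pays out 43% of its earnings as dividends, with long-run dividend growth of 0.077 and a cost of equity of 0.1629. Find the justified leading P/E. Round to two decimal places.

5.01

Justified leading P/E = b/(r−g) = 0.43/(0.1629−0.077) = 5.0058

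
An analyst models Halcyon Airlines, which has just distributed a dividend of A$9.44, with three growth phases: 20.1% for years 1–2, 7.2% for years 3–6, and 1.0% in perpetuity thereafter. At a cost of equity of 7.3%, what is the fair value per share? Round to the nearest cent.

Three-stage DDM. Project D₁…D_6; terminal Gordon value at t=6 with g = 0.01; discount at r = 0.073.
D_1 = 11.3374
D_2 = 13.6163
D_3 = 14.5966
D_4 = 15.6476
D_5 = 16.7742
D_6 = 17.9820
TV_6 = 18.1618/(0.073−0.01) = 288.2823
P₀ = Σ Dₜ/(1+r)ᵗ + TV_6/(1+r)^6 = 258.4835

A$258.48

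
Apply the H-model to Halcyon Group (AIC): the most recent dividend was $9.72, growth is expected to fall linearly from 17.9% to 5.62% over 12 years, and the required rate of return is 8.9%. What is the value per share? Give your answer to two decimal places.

H-model: P₀ = D₀[(1+g_L) + H(g_S−g_L)]/(r−g_L), with H = 12/2 = 6.
P₀ = 9.72 × [(1+0.0562) + 6×(0.179−0.0562)] / (0.089−0.0562)
   = 9.72 × 1.7930 / 0.0328 = 531.3402

$531.34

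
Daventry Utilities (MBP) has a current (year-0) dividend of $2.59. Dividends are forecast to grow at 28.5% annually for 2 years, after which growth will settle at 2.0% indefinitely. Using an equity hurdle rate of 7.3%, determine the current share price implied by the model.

Two-stage DDM. Project D₁…D_2 at 0.285, terminal growth 0.02, discount at r = 0.073.
D_1 = 3.3281
D_2 = 4.2767
Terminal value at t=2: TV = D_3/(r−g) = 4.3622/(0.073−0.02) = 82.3058
P₀ = 3.3281/(1+0.073)^1 + 4.2767/(1+0.073)^2 + 82.3058/(1+0.073)^2 = 78.3039

$78.30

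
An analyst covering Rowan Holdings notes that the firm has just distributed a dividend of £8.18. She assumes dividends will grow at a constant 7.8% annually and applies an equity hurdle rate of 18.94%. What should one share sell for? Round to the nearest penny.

£79.16

Gordon growth model: P₀ = D₁/(r − g). D₁ = 8.18 × (1 + 0.078) = 8.8180.
P₀ = 8.8180 / (0.1894 − 0.078) = 8.8180 / 0.1114 = 79.1566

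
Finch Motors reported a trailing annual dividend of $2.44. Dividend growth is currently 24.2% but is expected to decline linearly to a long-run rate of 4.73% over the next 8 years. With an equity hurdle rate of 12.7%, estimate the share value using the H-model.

H-model: P₀ = D₀[(1+g_L) + H(g_S−g_L)]/(r−g_L), with H = 8/2 = 4.
P₀ = 2.44 × [(1+0.0473) + 4×(0.242−0.0473)] / (0.127−0.0473)
   = 2.44 × 1.8261 / 0.0797 = 55.9057

$55.91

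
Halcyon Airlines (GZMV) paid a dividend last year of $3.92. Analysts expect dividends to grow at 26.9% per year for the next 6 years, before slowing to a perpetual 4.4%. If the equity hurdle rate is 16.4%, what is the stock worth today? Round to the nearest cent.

Two-stage DDM. Project D₁…D_6 at 0.269, terminal growth 0.044, discount at r = 0.164.
D_1 = 4.9745
D_2 = 6.3126
D_3 = 8.0107
D_4 = 10.1656
D_5 = 12.9001
D_6 = 16.3703
Terminal value at t=6: TV = D_7/(r−g) = 17.0906/(0.164−0.044) = 142.4213
P₀ = 4.9745/(1+0.164)^1 + 6.3126/(1+0.164)^2 + 8.0107/(1+0.164)^3 + 10.1656/(1+0.164)^4 + 12.9001/(1+0.164)^5 + 16.3703/(1+0.164)^6 + 142.4213/(1+0.164)^6 = 89.4293

$89.43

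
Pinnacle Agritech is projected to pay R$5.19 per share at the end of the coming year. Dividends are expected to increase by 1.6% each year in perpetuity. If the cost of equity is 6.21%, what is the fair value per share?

R$112.58

Gordon growth model: P₀ = D₁/(r − g), with D₁ = 5.19 given directly.
P₀ = 5.1900 / (0.0621 − 0.016) = 5.1900 / 0.0461 = 112.5813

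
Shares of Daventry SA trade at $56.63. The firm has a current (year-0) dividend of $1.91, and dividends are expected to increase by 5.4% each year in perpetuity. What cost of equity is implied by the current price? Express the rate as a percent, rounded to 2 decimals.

Rearranging the constant-growth DDM: r = D₁/P₀ + g.
D₁ = 1.91 × (1 + 0.054) = 2.0131.
r = 2.0131 / 56.63 + 0.054 = 0.03555 + 0.054 = 0.08955

8.95%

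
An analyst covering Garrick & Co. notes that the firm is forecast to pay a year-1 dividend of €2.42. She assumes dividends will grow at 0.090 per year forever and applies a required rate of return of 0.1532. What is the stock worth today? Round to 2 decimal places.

Gordon growth model: P₀ = D₁/(r − g), with D₁ = 2.42 given directly.
P₀ = 2.4200 / (0.1532 − 0.09) = 2.4200 / 0.0632 = 38.2911

€38.29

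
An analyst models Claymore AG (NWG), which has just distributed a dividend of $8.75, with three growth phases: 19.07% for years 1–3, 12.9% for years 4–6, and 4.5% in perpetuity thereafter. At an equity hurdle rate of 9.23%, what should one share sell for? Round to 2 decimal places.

$344.11

Three-stage DDM. Project D₁…D_6; terminal Gordon value at t=6 with g = 0.045; discount at r = 0.0923.
D_1 = 10.4186
D_2 = 12.4055
D_3 = 14.7712
D_4 = 16.6767
D_5 = 18.8279
D_6 = 21.2568
TV_6 = 22.2133/(0.0923−0.045) = 469.6260
P₀ = Σ Dₜ/(1+r)ᵗ + TV_6/(1+r)^6 = 344.1123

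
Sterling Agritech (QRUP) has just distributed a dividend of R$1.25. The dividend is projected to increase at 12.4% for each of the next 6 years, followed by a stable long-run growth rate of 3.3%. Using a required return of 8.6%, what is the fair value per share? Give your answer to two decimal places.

R$38.42

Two-stage DDM. Project D₁…D_6 at 0.124, terminal growth 0.033, discount at r = 0.086.
D_1 = 1.4050
D_2 = 1.5792
D_3 = 1.7750
D_4 = 1.9951
D_5 = 2.2425
D_6 = 2.5206
Terminal value at t=6: TV = D_7/(r−g) = 2.6038/(0.086−0.033) = 49.1284
P₀ = 1.4050/(1+0.086)^1 + 1.5792/(1+0.086)^2 + 1.7750/(1+0.086)^3 + 1.9951/(1+0.086)^4 + 2.2425/(1+0.086)^5 + 2.5206/(1+0.086)^6 + 49.1284/(1+0.086)^6 = 38.4210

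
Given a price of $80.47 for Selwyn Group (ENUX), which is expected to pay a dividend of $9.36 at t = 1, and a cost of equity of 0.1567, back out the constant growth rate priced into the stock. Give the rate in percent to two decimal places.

4.04%

From P₀ = D₁/(r − g), the implied growth is g = r − D₁/P₀.
g = 0.1567 − 9.36/80.47 = 0.1567 − 0.11632 = 0.04038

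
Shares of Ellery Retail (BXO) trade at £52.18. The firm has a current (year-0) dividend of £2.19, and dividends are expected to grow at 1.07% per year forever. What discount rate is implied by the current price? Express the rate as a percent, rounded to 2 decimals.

5.31%

Rearranging the constant-growth DDM: r = D₁/P₀ + g.
D₁ = 2.19 × (1 + 0.0107) = 2.2134.
r = 2.2134 / 52.18 + 0.0107 = 0.04242 + 0.0107 = 0.05312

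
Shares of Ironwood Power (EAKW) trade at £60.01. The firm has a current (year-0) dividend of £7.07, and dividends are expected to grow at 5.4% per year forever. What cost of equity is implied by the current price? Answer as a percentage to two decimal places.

Rearranging the constant-growth DDM: r = D₁/P₀ + g.
D₁ = 7.07 × (1 + 0.054) = 7.4518.
r = 7.4518 / 60.01 + 0.054 = 0.12418 + 0.054 = 0.17818

17.82%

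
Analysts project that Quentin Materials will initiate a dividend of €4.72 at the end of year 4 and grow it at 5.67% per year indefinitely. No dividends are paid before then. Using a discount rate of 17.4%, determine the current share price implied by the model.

€24.87

Deferred-dividend DDM. At t=3 the remaining stream is a growing perpetuity with first payment D_4 = 4.72.
V_3 = D_4/(r−g) = 4.72/(0.174−0.0567) = 40.2387
P₀ = V_3/(1+r)^3 = 40.2387/(1+0.174)^3 = 24.8679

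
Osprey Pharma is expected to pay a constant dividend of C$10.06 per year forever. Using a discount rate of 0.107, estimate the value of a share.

Zero-growth DDM (perpetuity): P₀ = D/r = 10.06 / 0.107 = 94.0187

C$94.02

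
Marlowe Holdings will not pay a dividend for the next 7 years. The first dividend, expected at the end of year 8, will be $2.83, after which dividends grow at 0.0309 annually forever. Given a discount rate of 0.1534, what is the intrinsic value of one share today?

Deferred-dividend DDM. At t=7 the remaining stream is a growing perpetuity with first payment D_8 = 2.83.
V_7 = D_8/(r−g) = 2.83/(0.1534−0.0309) = 23.1020
P₀ = V_7/(1+r)^7 = 23.1020/(1+0.1534)^7 = 8.5073

$8.51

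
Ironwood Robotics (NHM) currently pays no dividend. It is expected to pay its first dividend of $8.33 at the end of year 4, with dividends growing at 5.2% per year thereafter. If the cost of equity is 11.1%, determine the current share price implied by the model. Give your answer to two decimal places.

Deferred-dividend DDM. At t=3 the remaining stream is a growing perpetuity with first payment D_4 = 8.33.
V_3 = D_4/(r−g) = 8.33/(0.111−0.052) = 141.1864
P₀ = V_3/(1+r)^3 = 141.1864/(1+0.111)^3 = 102.9558

$102.96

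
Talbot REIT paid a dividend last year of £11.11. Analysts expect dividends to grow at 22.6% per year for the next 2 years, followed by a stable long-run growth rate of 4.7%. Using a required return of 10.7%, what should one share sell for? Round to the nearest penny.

Two-stage DDM. Project D₁…D_2 at 0.226, terminal growth 0.047, discount at r = 0.107.
D_1 = 13.6209
D_2 = 16.6992
Terminal value at t=2: TV = D_3/(r−g) = 17.4840/(0.107−0.047) = 291.4006
P₀ = 13.6209/(1+0.107)^1 + 16.6992/(1+0.107)^2 + 291.4006/(1+0.107)^2 = 263.7222

£263.72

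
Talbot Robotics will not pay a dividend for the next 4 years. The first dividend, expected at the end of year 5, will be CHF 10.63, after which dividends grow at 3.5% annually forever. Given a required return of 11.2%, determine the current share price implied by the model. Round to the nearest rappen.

CHF 90.29

Deferred-dividend DDM. At t=4 the remaining stream is a growing perpetuity with first payment D_5 = 10.63.
V_4 = D_5/(r−g) = 10.63/(0.112−0.035) = 138.0519
P₀ = V_4/(1+r)^4 = 138.0519/(1+0.112)^4 = 90.2866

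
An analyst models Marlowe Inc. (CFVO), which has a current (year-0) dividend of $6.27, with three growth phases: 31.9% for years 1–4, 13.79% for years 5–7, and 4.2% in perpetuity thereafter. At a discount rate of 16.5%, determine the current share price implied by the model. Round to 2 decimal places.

$145.36

Three-stage DDM. Project D₁…D_7; terminal Gordon value at t=7 with g = 0.042; discount at r = 0.165.
D_1 = 8.2701
D_2 = 10.9083
D_3 = 14.3880
D_4 = 18.9778
D_5 = 21.5949
D_6 = 24.5728
D_7 = 27.9614
TV_7 = 29.1358/(0.165−0.042) = 236.8763
P₀ = Σ Dₜ/(1+r)ᵗ + TV_7/(1+r)^7 = 145.3580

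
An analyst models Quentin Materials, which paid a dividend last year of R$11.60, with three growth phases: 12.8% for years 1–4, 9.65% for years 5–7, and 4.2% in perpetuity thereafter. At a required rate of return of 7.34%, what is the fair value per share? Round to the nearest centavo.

Three-stage DDM. Project D₁…D_7; terminal Gordon value at t=7 with g = 0.042; discount at r = 0.0734.
D_1 = 13.0848
D_2 = 14.7597
D_3 = 16.6489
D_4 = 18.7799
D_5 = 20.5922
D_6 = 22.5794
D_7 = 24.7583
TV_7 = 25.7981/(0.0734−0.042) = 821.5961
P₀ = Σ Dₜ/(1+r)ᵗ + TV_7/(1+r)^7 = 597.3122

R$597.31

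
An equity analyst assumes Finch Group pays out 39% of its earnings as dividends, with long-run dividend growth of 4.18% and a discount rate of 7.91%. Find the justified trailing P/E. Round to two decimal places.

10.89

Justified trailing P/E = b(1+g)/(r−g) = 0.39×(1+0.0418)/(0.0791−0.0418) = 10.8928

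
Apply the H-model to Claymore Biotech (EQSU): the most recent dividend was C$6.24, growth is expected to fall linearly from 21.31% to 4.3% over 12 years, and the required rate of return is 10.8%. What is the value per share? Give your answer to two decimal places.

H-model: P₀ = D₀[(1+g_L) + H(g_S−g_L)]/(r−g_L), with H = 12/2 = 6.
P₀ = 6.24 × [(1+0.043) + 6×(0.2131−0.043)] / (0.108−0.043)
   = 6.24 × 2.0636 / 0.065 = 198.1056

C$198.11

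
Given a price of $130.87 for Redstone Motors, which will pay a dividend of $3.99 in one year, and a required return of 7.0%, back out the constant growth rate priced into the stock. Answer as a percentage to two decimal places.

3.95%

From P₀ = D₁/(r − g), the implied growth is g = r − D₁/P₀.
g = 0.07 − 3.99/130.87 = 0.07 − 0.03049 = 0.03951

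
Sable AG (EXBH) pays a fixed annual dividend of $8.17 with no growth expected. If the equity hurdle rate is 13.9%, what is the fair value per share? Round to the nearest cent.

Zero-growth DDM (perpetuity): P₀ = D/r = 8.17 / 0.139 = 58.7770

$58.78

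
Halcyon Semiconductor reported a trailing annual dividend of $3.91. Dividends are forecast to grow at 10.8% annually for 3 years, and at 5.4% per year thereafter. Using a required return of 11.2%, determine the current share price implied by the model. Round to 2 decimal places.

Two-stage DDM. Project D₁…D_3 at 0.108, terminal growth 0.054, discount at r = 0.112.
D_1 = 4.3323
D_2 = 4.8002
D_3 = 5.3186
Terminal value at t=3: TV = D_4/(r−g) = 5.6058/(0.112−0.054) = 96.6515
P₀ = 4.3323/(1+0.112)^1 + 4.8002/(1+0.112)^2 + 5.3186/(1+0.112)^3 + 96.6515/(1+0.112)^3 = 81.9359

$81.94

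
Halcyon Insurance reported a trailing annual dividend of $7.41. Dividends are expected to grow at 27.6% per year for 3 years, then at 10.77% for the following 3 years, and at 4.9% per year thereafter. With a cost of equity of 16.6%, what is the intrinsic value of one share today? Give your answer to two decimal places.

$127.66

Three-stage DDM. Project D₁…D_6; terminal Gordon value at t=6 with g = 0.049; discount at r = 0.166.
D_1 = 9.4552
D_2 = 12.0648
D_3 = 15.3947
D_4 = 17.0527
D_5 = 18.8892
D_6 = 20.9236
TV_6 = 21.9489/(0.166−0.049) = 187.5972
P₀ = Σ Dₜ/(1+r)ᵗ + TV_6/(1+r)^6 = 127.6615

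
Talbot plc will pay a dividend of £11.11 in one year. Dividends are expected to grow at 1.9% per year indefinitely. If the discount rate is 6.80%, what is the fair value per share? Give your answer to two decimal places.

£226.73

Gordon growth model: P₀ = D₁/(r − g), with D₁ = 11.11 given directly.
P₀ = 11.1100 / (0.068 − 0.019) = 11.1100 / 0.049 = 226.7347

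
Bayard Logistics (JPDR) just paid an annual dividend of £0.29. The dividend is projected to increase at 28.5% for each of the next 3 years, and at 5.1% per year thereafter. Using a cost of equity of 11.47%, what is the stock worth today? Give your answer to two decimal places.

Two-stage DDM. Project D₁…D_3 at 0.285, terminal growth 0.051, discount at r = 0.1147.
D_1 = 0.3726
D_2 = 0.4789
D_3 = 0.6153
Terminal value at t=3: TV = D_4/(r−g) = 0.6467/(0.1147−0.051) = 10.1524
P₀ = 0.3726/(1+0.1147)^1 + 0.4789/(1+0.1147)^2 + 0.6153/(1+0.1147)^3 + 10.1524/(1+0.1147)^3 = 8.4938

£8.49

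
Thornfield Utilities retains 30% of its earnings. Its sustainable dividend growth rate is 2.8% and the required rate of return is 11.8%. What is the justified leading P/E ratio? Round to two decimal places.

7.78

Payout ratio b = 1 − 0.30 = 0.70.
Justified leading P/E = b/(r−g) = 0.70/(0.118−0.028) = 7.7778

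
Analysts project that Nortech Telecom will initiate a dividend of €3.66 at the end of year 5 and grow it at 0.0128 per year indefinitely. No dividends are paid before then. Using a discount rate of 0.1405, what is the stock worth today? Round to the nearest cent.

€16.94

Deferred-dividend DDM. At t=4 the remaining stream is a growing perpetuity with first payment D_5 = 3.66.
V_4 = D_5/(r−g) = 3.66/(0.1405−0.0128) = 28.6609
P₀ = V_4/(1+r)^4 = 28.6609/(1+0.1405)^4 = 16.9398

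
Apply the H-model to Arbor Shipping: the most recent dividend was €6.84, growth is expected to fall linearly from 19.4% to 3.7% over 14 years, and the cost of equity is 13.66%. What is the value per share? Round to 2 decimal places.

€146.69

H-model: P₀ = D₀[(1+g_L) + H(g_S−g_L)]/(r−g_L), with H = 14/2 = 7.
P₀ = 6.84 × [(1+0.037) + 7×(0.194−0.037)] / (0.1366−0.037)
   = 6.84 × 2.1360 / 0.0996 = 146.6892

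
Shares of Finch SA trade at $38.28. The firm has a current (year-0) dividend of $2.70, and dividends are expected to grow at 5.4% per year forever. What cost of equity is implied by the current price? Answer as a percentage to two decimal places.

Rearranging the constant-growth DDM: r = D₁/P₀ + g.
D₁ = 2.70 × (1 + 0.054) = 2.8458.
r = 2.8458 / 38.28 + 0.054 = 0.07434 + 0.054 = 0.12834

12.83%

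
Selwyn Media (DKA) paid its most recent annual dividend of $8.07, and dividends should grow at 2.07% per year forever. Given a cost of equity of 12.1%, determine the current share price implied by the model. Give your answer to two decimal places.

$82.12

Gordon growth model: P₀ = D₁/(r − g). D₁ = 8.07 × (1 + 0.0207) = 8.2370.
P₀ = 8.2370 / (0.121 − 0.0207) = 8.2370 / 0.1003 = 82.1241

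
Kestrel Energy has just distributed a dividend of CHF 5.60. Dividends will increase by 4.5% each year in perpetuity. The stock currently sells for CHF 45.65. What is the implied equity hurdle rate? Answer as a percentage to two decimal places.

Rearranging the constant-growth DDM: r = D₁/P₀ + g.
D₁ = 5.60 × (1 + 0.045) = 5.8520.
r = 5.8520 / 45.65 + 0.045 = 0.12819 + 0.045 = 0.17319

17.32%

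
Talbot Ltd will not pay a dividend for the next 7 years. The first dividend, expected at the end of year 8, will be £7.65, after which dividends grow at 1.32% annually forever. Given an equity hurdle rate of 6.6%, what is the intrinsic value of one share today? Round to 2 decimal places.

Deferred-dividend DDM. At t=7 the remaining stream is a growing perpetuity with first payment D_8 = 7.65.
V_7 = D_8/(r−g) = 7.65/(0.066−0.0132) = 144.8864
P₀ = V_7/(1+r)^7 = 144.8864/(1+0.066)^7 = 92.6248

£92.62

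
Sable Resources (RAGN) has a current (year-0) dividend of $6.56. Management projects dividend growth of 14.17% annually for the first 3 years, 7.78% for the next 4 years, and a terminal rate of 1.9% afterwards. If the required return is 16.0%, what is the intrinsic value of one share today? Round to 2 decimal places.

$73.64

Three-stage DDM. Project D₁…D_7; terminal Gordon value at t=7 with g = 0.019; discount at r = 0.16.
D_1 = 7.4896
D_2 = 8.5508
D_3 = 9.7625
D_4 = 10.5220
D_5 = 11.3406
D_6 = 12.2229
D_7 = 13.1738
TV_7 = 13.4241/(0.16−0.019) = 95.2067
P₀ = Σ Dₜ/(1+r)ᵗ + TV_7/(1+r)^7 = 73.6412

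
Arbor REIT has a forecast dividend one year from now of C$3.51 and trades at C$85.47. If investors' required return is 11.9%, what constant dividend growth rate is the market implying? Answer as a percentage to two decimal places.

7.79%

From P₀ = D₁/(r − g), the implied growth is g = r − D₁/P₀.
g = 0.119 − 3.51/85.47 = 0.119 − 0.04107 = 0.07793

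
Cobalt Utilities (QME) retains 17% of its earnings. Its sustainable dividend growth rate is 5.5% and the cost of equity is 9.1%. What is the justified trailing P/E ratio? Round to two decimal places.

Payout ratio b = 1 − 0.17 = 0.83.
Justified trailing P/E = b(1+g)/(r−g) = 0.83×(1+0.055)/(0.091−0.055) = 24.3236

24.32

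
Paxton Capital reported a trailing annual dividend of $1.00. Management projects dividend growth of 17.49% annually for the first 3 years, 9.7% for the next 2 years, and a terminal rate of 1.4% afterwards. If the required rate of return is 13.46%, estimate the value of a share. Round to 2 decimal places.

$14.06

Three-stage DDM. Project D₁…D_5; terminal Gordon value at t=5 with g = 0.014; discount at r = 0.1346.
D_1 = 1.1749
D_2 = 1.3804
D_3 = 1.6218
D_4 = 1.7791
D_5 = 1.9517
TV_5 = 1.9790/(0.1346−0.014) = 16.4099
P₀ = Σ Dₜ/(1+r)ᵗ + TV_5/(1+r)^5 = 14.0574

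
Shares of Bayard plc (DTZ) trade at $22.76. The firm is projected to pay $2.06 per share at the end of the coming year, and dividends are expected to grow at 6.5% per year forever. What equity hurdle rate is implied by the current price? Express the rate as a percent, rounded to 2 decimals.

Rearranging the constant-growth DDM: r = D₁/P₀ + g.
r = 2.0600 / 22.76 + 0.065 = 0.09051 + 0.065 = 0.15551

15.55%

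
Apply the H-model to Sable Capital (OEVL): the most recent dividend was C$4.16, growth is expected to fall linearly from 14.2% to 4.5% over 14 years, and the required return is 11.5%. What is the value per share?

H-model: P₀ = D₀[(1+g_L) + H(g_S−g_L)]/(r−g_L), with H = 14/2 = 7.
P₀ = 4.16 × [(1+0.045) + 7×(0.142−0.045)] / (0.115−0.045)
   = 4.16 × 1.7240 / 0.07 = 102.4549

C$102.45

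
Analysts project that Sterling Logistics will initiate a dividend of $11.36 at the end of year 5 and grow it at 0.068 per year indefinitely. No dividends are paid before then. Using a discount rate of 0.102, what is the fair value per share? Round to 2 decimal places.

$226.55

Deferred-dividend DDM. At t=4 the remaining stream is a growing perpetuity with first payment D_5 = 11.36.
V_4 = D_5/(r−g) = 11.36/(0.102−0.068) = 334.1176
P₀ = V_4/(1+r)^4 = 334.1176/(1+0.102)^4 = 226.5547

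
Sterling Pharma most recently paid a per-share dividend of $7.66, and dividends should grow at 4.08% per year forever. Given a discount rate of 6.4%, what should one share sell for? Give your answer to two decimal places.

$343.64

Gordon growth model: P₀ = D₁/(r − g). D₁ = 7.66 × (1 + 0.0408) = 7.9725.
P₀ = 7.9725 / (0.064 − 0.0408) = 7.9725 / 0.0232 = 343.6434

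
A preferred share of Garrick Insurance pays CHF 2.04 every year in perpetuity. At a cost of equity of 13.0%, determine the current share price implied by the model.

Zero-growth DDM (perpetuity): P₀ = D/r = 2.04 / 0.13 = 15.6923

CHF 15.69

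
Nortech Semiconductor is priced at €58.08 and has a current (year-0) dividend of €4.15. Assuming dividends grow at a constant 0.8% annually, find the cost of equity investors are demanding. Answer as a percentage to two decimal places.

Rearranging the constant-growth DDM: r = D₁/P₀ + g.
D₁ = 4.15 × (1 + 0.008) = 4.1832.
r = 4.1832 / 58.08 + 0.008 = 0.07202 + 0.008 = 0.08002

8.00%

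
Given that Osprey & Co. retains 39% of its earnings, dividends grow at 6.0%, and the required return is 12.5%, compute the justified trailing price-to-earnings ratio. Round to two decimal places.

Payout ratio b = 1 − 0.39 = 0.61.
Justified trailing P/E = b(1+g)/(r−g) = 0.61×(1+0.06)/(0.125−0.06) = 9.9477

9.95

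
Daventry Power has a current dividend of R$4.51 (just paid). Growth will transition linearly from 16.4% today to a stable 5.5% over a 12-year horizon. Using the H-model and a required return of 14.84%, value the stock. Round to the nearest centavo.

H-model: P₀ = D₀[(1+g_L) + H(g_S−g_L)]/(r−g_L), with H = 12/2 = 6.
P₀ = 4.51 × [(1+0.055) + 6×(0.164−0.055)] / (0.1484−0.055)
   = 4.51 × 1.7090 / 0.0934 = 82.5224

R$82.52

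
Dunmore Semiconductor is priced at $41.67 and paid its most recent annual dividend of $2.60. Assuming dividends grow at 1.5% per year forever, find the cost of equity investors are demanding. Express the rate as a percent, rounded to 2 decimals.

Rearranging the constant-growth DDM: r = D₁/P₀ + g.
D₁ = 2.60 × (1 + 0.015) = 2.6390.
r = 2.6390 / 41.67 + 0.015 = 0.06333 + 0.015 = 0.07833

7.83%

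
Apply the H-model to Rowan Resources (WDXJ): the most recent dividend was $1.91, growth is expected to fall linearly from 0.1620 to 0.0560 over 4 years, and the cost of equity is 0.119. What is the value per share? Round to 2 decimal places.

H-model: P₀ = D₀[(1+g_L) + H(g_S−g_L)]/(r−g_L), with H = 4/2 = 2.
P₀ = 1.91 × [(1+0.056) + 2×(0.162−0.056)] / (0.119−0.056)
   = 1.91 × 1.2680 / 0.063 = 38.4425

$38.44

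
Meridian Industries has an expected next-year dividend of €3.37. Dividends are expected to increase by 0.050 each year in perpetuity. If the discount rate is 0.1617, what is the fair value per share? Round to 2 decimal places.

€30.17

Gordon growth model: P₀ = D₁/(r − g), with D₁ = 3.37 given directly.
P₀ = 3.3700 / (0.1617 − 0.05) = 3.3700 / 0.1117 = 30.1701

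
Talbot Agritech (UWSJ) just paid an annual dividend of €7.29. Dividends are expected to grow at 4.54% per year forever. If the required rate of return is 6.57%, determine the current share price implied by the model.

€375.42

Gordon growth model: P₀ = D₁/(r − g). D₁ = 7.29 × (1 + 0.0454) = 7.6210.
P₀ = 7.6210 / (0.0657 − 0.0454) = 7.6210 / 0.0203 = 375.4170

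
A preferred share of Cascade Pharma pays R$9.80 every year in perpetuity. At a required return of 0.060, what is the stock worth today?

R$163.33

Zero-growth DDM (perpetuity): P₀ = D/r = 9.80 / 0.06 = 163.3333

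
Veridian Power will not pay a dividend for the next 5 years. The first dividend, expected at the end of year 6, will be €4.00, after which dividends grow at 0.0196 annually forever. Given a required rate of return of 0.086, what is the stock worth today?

Deferred-dividend DDM. At t=5 the remaining stream is a growing perpetuity with first payment D_6 = 4.00.
V_5 = D_6/(r−g) = 4.00/(0.086−0.0196) = 60.2410
P₀ = V_5/(1+r)^5 = 60.2410/(1+0.086)^5 = 39.8789

€39.88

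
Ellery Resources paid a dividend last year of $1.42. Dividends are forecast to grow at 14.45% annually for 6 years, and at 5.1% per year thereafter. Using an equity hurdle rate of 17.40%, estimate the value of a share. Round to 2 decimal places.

$18.22

Two-stage DDM. Project D₁…D_6 at 0.1445, terminal growth 0.051, discount at r = 0.174.
D_1 = 1.6252
D_2 = 1.8600
D_3 = 2.1288
D_4 = 2.4364
D_5 = 2.7885
D_6 = 3.1914
Terminal value at t=6: TV = D_7/(r−g) = 3.3542/(0.174−0.051) = 27.2697
P₀ = 1.6252/(1+0.174)^1 + 1.8600/(1+0.174)^2 + 2.1288/(1+0.174)^3 + 2.4364/(1+0.174)^4 + 2.7885/(1+0.174)^5 + 3.1914/(1+0.174)^6 + 27.2697/(1+0.174)^6 = 18.2166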